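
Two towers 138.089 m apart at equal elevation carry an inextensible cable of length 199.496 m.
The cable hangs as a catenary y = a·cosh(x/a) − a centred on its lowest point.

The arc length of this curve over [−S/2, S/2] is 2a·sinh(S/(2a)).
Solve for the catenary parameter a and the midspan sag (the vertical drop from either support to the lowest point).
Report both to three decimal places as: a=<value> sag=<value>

seed: a₀ = √(S³/(24(L−S))) = √(138.089³/(24·61.407)) = 42.269204
iter 1: u=1.633447  f(a)=+8.732e+00  f'(a)=-3.758e+00  a ← 42.269204 − (+8.732e+00/-3.758e+00) = 44.592628
iter 2: u=1.548339  f(a)=+7.717e-01  f'(a)=-3.121e+00  a ← 44.592628 − (+7.717e-01/-3.121e+00) = 44.839891
iter 3: u=1.539801  f(a)=+7.317e-03  f'(a)=-3.062e+00  a ← 44.839891 − (+7.317e-03/-3.062e+00) = 44.842281
iter 4: u=1.539719  f(a)=+6.717e-07  f'(a)=-3.061e+00  a ← 44.842281 − (+6.717e-07/-3.061e+00) = 44.842281
iter 5: u=1.539719  f(a)=+0.000e+00  f'(a)=-3.061e+00  a ← 44.842281 − (+0.000e+00/-3.061e+00) = 44.842281
converged: |Δa| < 1e-12 after 5 iterations
sag = a·(cosh(S/(2a)) − 1) = 44.842281·(cosh(1.539719) − 1) = 64.521761
T_max/T_min = cosh(S/(2a)) = 2.438860

a=44.842 sag=64.522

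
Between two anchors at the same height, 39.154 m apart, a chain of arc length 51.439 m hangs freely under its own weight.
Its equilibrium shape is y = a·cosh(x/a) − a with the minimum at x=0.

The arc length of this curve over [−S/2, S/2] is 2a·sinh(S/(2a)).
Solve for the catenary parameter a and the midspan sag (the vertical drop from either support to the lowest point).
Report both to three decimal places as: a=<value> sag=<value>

a=14.896 sag=14.826

seed: a₀ = √(S³/(24(L−S))) = √(39.154³/(24·12.285)) = 14.268260
iter 1: u=1.372066  f(a)=+1.210e+00  f'(a)=-2.069e+00  a ← 14.268260 − (+1.210e+00/-2.069e+00) = 14.852948
iter 2: u=1.318055  f(a)=+7.832e-02  f'(a)=-1.809e+00  a ← 14.852948 − (+7.832e-02/-1.809e+00) = 14.896251
iter 3: u=1.314223  f(a)=+3.787e-04  f'(a)=-1.791e+00  a ← 14.896251 − (+3.787e-04/-1.791e+00) = 14.896462
iter 4: u=1.314205  f(a)=+8.947e-09  f'(a)=-1.791e+00  a ← 14.896462 − (+8.947e-09/-1.791e+00) = 14.896462
iter 5: u=1.314205  f(a)=+0.000e+00  f'(a)=-1.791e+00  a ← 14.896462 − (+0.000e+00/-1.791e+00) = 14.896462
converged: |Δa| < 1e-12 after 5 iterations
sag = a·(cosh(S/(2a)) − 1) = 14.896462·(cosh(1.314205) − 1) = 14.825537
T_max/T_min = cosh(S/(2a)) = 1.995239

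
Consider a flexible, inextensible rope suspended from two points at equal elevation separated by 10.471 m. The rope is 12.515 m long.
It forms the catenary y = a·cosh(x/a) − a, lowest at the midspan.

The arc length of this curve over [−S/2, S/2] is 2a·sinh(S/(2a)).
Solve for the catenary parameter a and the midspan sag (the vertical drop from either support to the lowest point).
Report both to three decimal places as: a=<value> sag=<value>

a=4.973 sag=3.020

seed: a₀ = √(S³/(24(L−S))) = √(10.471³/(24·2.044)) = 4.837669
iter 1: u=1.082236  f(a)=+1.231e-01  f'(a)=-9.482e-01  a ← 4.837669 − (+1.231e-01/-9.482e-01) = 4.967482
iter 2: u=1.053955  f(a)=+5.129e-03  f'(a)=-8.707e-01  a ← 4.967482 − (+5.129e-03/-8.707e-01) = 4.973372
iter 3: u=1.052706  f(a)=+9.760e-06  f'(a)=-8.674e-01  a ← 4.973372 − (+9.760e-06/-8.674e-01) = 4.973383
iter 4: u=1.052704  f(a)=+3.550e-11  f'(a)=-8.674e-01  a ← 4.973383 − (+3.550e-11/-8.674e-01) = 4.973383
iter 5: u=1.052704  f(a)=-3.553e-15  f'(a)=-8.674e-01  a ← 4.973383 − (-3.553e-15/-8.674e-01) = 4.973383
converged: |Δa| < 1e-12 after 5 iterations
sag = a·(cosh(S/(2a)) − 1) = 4.973383·(cosh(1.052704) − 1) = 3.019792
T_max/T_min = cosh(S/(2a)) = 1.607191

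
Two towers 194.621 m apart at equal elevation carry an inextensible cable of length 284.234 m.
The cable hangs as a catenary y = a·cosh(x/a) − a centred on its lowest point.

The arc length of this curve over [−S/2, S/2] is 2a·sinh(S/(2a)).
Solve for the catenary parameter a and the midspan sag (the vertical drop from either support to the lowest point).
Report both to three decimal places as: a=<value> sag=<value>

seed: a₀ = √(S³/(24(L−S))) = √(194.621³/(24·89.613)) = 58.545487
iter 1: u=1.662135  f(a)=+1.322e+01  f'(a)=-3.995e+00  a ← 58.545487 − (+1.322e+01/-3.995e+00) = 61.855935
iter 2: u=1.573180  f(a)=+1.205e+00  f'(a)=-3.297e+00  a ← 61.855935 − (+1.205e+00/-3.297e+00) = 62.221252
iter 3: u=1.563943  f(a)=+1.221e-02  f'(a)=-3.231e+00  a ← 62.221252 − (+1.221e-02/-3.231e+00) = 62.225030
iter 4: u=1.563848  f(a)=+1.282e-06  f'(a)=-3.230e+00  a ← 62.225030 − (+1.282e-06/-3.230e+00) = 62.225031
iter 5: u=1.563848  f(a)=+5.684e-14  f'(a)=-3.230e+00  a ← 62.225031 − (+5.684e-14/-3.230e+00) = 62.225031
converged: |Δa| < 1e-12 after 5 iterations
sag = a·(cosh(S/(2a)) − 1) = 62.225031·(cosh(1.563848) − 1) = 92.917472
T_max/T_min = cosh(S/(2a)) = 2.493249

a=62.225 sag=92.917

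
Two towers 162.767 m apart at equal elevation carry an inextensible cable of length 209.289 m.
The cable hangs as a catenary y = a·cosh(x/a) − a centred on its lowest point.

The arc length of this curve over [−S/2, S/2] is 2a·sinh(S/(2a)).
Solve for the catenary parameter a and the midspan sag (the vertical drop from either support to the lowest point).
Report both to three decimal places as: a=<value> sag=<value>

a=64.652 sag=58.353

seed: a₀ = √(S³/(24(L−S))) = √(162.767³/(24·46.522)) = 62.146222
iter 1: u=1.309549  f(a)=+4.156e+00  f'(a)=-1.770e+00  a ← 62.146222 − (+4.156e+00/-1.770e+00) = 64.493960
iter 2: u=1.261878  f(a)=+2.471e-01  f'(a)=-1.565e+00  a ← 64.493960 − (+2.471e-01/-1.565e+00) = 64.651821
iter 3: u=1.258797  f(a)=+9.958e-04  f'(a)=-1.553e+00  a ← 64.651821 − (+9.958e-04/-1.553e+00) = 64.652463
iter 4: u=1.258784  f(a)=+1.632e-08  f'(a)=-1.553e+00  a ← 64.652463 − (+1.632e-08/-1.553e+00) = 64.652463
iter 5: u=1.258784  f(a)=-2.842e-14  f'(a)=-1.553e+00  a ← 64.652463 − (-2.842e-14/-1.553e+00) = 64.652463
converged: |Δa| < 1e-12 after 5 iterations
sag = a·(cosh(S/(2a)) − 1) = 64.652463·(cosh(1.258784) − 1) = 58.353278
T_max/T_min = cosh(S/(2a)) = 1.902569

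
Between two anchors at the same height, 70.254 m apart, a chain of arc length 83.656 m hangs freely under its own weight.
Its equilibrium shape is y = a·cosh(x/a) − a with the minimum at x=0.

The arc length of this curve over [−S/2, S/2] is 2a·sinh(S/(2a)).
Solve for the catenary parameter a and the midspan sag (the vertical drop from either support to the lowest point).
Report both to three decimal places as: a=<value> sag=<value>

seed: a₀ = √(S³/(24(L−S))) = √(70.254³/(24·13.402)) = 32.833423
iter 1: u=1.069855  f(a)=+7.882e-01  f'(a)=-9.137e-01  a ← 32.833423 − (+7.882e-01/-9.137e-01) = 33.696094
iter 2: u=1.042465  f(a)=+3.213e-02  f'(a)=-8.406e-01  a ← 33.696094 − (+3.213e-02/-8.406e-01) = 33.734322
iter 3: u=1.041284  f(a)=+5.843e-05  f'(a)=-8.375e-01  a ← 33.734322 − (+5.843e-05/-8.375e-01) = 33.734392
iter 4: u=1.041282  f(a)=+1.940e-10  f'(a)=-8.375e-01  a ← 33.734392 − (+1.940e-10/-8.375e-01) = 33.734392
iter 5: u=1.041282  f(a)=-1.421e-14  f'(a)=-8.375e-01  a ← 33.734392 − (-1.421e-14/-8.375e-01) = 33.734392
converged: |Δa| < 1e-12 after 5 iterations
sag = a·(cosh(S/(2a)) − 1) = 33.734392·(cosh(1.041282) − 1) = 20.001916
T_max/T_min = cosh(S/(2a)) = 1.592924

a=33.734 sag=20.002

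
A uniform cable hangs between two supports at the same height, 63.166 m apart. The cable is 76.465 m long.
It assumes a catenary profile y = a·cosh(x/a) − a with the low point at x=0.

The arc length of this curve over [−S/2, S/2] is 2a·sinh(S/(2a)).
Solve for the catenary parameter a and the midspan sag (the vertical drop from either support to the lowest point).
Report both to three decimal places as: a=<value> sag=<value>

a=28.948 sag=19.007

seed: a₀ = √(S³/(24(L−S))) = √(63.166³/(24·13.299)) = 28.100235
iter 1: u=1.123941  f(a)=+8.657e-01  f'(a)=-1.072e+00  a ← 28.100235 − (+8.657e-01/-1.072e+00) = 28.908073
iter 2: u=1.092532  f(a)=+3.874e-02  f'(a)=-9.777e-01  a ← 28.908073 − (+3.874e-02/-9.777e-01) = 28.947693
iter 3: u=1.091037  f(a)=+8.559e-05  f'(a)=-9.734e-01  a ← 28.947693 − (+8.559e-05/-9.734e-01) = 28.947780
iter 4: u=1.091034  f(a)=+4.199e-10  f'(a)=-9.734e-01  a ← 28.947780 − (+4.199e-10/-9.734e-01) = 28.947780
iter 5: u=1.091034  f(a)=-1.421e-14  f'(a)=-9.734e-01  a ← 28.947780 − (-1.421e-14/-9.734e-01) = 28.947780
converged: |Δa| < 1e-12 after 5 iterations
sag = a·(cosh(S/(2a)) − 1) = 28.947780·(cosh(1.091034) − 1) = 19.007387
T_max/T_min = cosh(S/(2a)) = 1.656609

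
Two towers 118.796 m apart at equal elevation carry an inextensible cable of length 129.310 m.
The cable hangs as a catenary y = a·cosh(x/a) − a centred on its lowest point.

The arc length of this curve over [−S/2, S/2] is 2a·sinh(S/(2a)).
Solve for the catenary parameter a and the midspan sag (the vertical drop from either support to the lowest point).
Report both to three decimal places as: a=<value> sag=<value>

a=82.571 sag=22.301

seed: a₀ = √(S³/(24(L−S))) = √(118.796³/(24·10.514)) = 81.510418
iter 1: u=0.728717  f(a)=+2.827e-01  f'(a)=-2.719e-01  a ← 81.510418 − (+2.827e-01/-2.719e-01) = 82.550044
iter 2: u=0.719539  f(a)=+5.500e-03  f'(a)=-2.615e-01  a ← 82.550044 − (+5.500e-03/-2.615e-01) = 82.571080
iter 3: u=0.719356  f(a)=+2.173e-06  f'(a)=-2.612e-01  a ← 82.571080 − (+2.173e-06/-2.612e-01) = 82.571088
iter 4: u=0.719356  f(a)=+3.411e-13  f'(a)=-2.612e-01  a ← 82.571088 − (+3.411e-13/-2.612e-01) = 82.571088
converged: |Δa| < 1e-12 after 4 iterations
sag = a·(cosh(S/(2a)) − 1) = 82.571088·(cosh(0.719356) − 1) = 22.301471
T_max/T_min = cosh(S/(2a)) = 1.270088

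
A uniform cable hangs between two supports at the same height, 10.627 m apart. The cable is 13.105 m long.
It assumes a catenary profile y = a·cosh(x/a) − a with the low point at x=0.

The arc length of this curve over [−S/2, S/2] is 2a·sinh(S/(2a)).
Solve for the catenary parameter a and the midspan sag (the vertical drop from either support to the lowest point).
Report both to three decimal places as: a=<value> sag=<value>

seed: a₀ = √(S³/(24(L−S))) = √(10.627³/(24·2.478)) = 4.492207
iter 1: u=1.182826  f(a)=+1.792e-01  f'(a)=-1.266e+00  a ← 4.492207 − (+1.792e-01/-1.266e+00) = 4.633836
iter 2: u=1.146674  f(a)=+8.825e-03  f'(a)=-1.144e+00  a ← 4.633836 − (+8.825e-03/-1.144e+00) = 4.641553
iter 3: u=1.144768  f(a)=+2.385e-05  f'(a)=-1.137e+00  a ← 4.641553 − (+2.385e-05/-1.137e+00) = 4.641574
iter 4: u=1.144762  f(a)=+1.752e-10  f'(a)=-1.137e+00  a ← 4.641574 − (+1.752e-10/-1.137e+00) = 4.641574
iter 5: u=1.144762  f(a)=+0.000e+00  f'(a)=-1.137e+00  a ← 4.641574 − (+0.000e+00/-1.137e+00) = 4.641574
converged: |Δa| < 1e-12 after 5 iterations
sag = a·(cosh(S/(2a)) − 1) = 4.641574·(cosh(1.144762) − 1) = 3.388337
T_max/T_min = cosh(S/(2a)) = 1.729997

a=4.642 sag=3.388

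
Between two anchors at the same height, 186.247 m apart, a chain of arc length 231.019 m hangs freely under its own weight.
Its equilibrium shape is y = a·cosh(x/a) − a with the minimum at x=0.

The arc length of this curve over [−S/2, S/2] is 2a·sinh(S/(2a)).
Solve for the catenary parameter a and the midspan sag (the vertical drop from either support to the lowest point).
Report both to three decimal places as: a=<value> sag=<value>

a=80.194 sag=60.424

seed: a₀ = √(S³/(24(L−S))) = √(186.247³/(24·44.772)) = 77.539869
iter 1: u=1.200976  f(a)=+3.342e+00  f'(a)=-1.330e+00  a ← 77.539869 − (+3.342e+00/-1.330e+00) = 80.052265
iter 2: u=1.163284  f(a)=+1.693e-01  f'(a)=-1.199e+00  a ← 80.052265 − (+1.693e-01/-1.199e+00) = 80.193524
iter 3: u=1.161235  f(a)=+4.858e-04  f'(a)=-1.192e+00  a ← 80.193524 − (+4.858e-04/-1.192e+00) = 80.193932
iter 4: u=1.161229  f(a)=+4.025e-09  f'(a)=-1.192e+00  a ← 80.193932 − (+4.025e-09/-1.192e+00) = 80.193932
iter 5: u=1.161229  f(a)=+0.000e+00  f'(a)=-1.192e+00  a ← 80.193932 − (+0.000e+00/-1.192e+00) = 80.193932
converged: |Δa| < 1e-12 after 5 iterations
sag = a·(cosh(S/(2a)) − 1) = 80.193932·(cosh(1.161229) − 1) = 60.424386
T_max/T_min = cosh(S/(2a)) = 1.753478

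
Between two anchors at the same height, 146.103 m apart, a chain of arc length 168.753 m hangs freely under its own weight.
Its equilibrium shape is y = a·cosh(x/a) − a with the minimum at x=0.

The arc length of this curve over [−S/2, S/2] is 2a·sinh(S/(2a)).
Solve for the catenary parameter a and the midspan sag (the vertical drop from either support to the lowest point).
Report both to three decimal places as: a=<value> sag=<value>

a=77.446 sag=37.085

seed: a₀ = √(S³/(24(L−S))) = √(146.103³/(24·22.650)) = 75.744129
iter 1: u=0.964451  f(a)=+1.077e+00  f'(a)=-6.556e-01  a ← 75.744129 − (+1.077e+00/-6.556e-01) = 77.387029
iter 2: u=0.943976  f(a)=+3.604e-02  f'(a)=-6.124e-01  a ← 77.387029 − (+3.604e-02/-6.124e-01) = 77.445881
iter 3: u=0.943259  f(a)=+4.345e-05  f'(a)=-6.109e-01  a ← 77.445881 − (+4.345e-05/-6.109e-01) = 77.445952
iter 4: u=0.943258  f(a)=+6.332e-11  f'(a)=-6.109e-01  a ← 77.445952 − (+6.332e-11/-6.109e-01) = 77.445952
iter 5: u=0.943258  f(a)=-2.842e-14  f'(a)=-6.109e-01  a ← 77.445952 − (-2.842e-14/-6.109e-01) = 77.445952
converged: |Δa| < 1e-12 after 5 iterations
sag = a·(cosh(S/(2a)) − 1) = 77.445952·(cosh(0.943258) − 1) = 37.084695
T_max/T_min = cosh(S/(2a)) = 1.478846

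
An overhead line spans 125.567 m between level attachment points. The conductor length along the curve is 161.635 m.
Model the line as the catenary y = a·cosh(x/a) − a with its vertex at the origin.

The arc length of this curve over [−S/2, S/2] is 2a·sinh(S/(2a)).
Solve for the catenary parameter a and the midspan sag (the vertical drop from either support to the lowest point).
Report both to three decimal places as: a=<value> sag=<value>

seed: a₀ = √(S³/(24(L−S))) = √(125.567³/(24·36.068)) = 47.824080
iter 1: u=1.312801  f(a)=+3.239e+00  f'(a)=-1.785e+00  a ← 47.824080 − (+3.239e+00/-1.785e+00) = 49.638641
iter 2: u=1.264811  f(a)=+1.935e-01  f'(a)=-1.577e+00  a ← 49.638641 − (+1.935e-01/-1.577e+00) = 49.761279
iter 3: u=1.261694  f(a)=+7.872e-04  f'(a)=-1.565e+00  a ← 49.761279 − (+7.872e-04/-1.565e+00) = 49.761782
iter 4: u=1.261681  f(a)=+1.315e-08  f'(a)=-1.565e+00  a ← 49.761782 − (+1.315e-08/-1.565e+00) = 49.761782
iter 5: u=1.261681  f(a)=+0.000e+00  f'(a)=-1.565e+00  a ← 49.761782 − (+0.000e+00/-1.565e+00) = 49.761782
converged: |Δa| < 1e-12 after 5 iterations
sag = a·(cosh(S/(2a)) − 1) = 49.761782·(cosh(1.261681) − 1) = 45.147139
T_max/T_min = cosh(S/(2a)) = 1.907265

a=49.762 sag=45.147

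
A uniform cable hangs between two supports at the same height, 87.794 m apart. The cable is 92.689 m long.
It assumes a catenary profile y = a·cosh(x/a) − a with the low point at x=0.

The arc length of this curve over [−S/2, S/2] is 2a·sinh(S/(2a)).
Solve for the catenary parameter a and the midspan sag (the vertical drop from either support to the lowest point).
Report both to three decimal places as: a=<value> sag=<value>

a=76.522 sag=12.940

seed: a₀ = √(S³/(24(L−S))) = √(87.794³/(24·4.895)) = 75.895371
iter 1: u=0.578388  f(a)=+8.253e-02  f'(a)=-1.334e-01  a ← 75.895371 − (+8.253e-02/-1.334e-01) = 76.514236
iter 2: u=0.573710  f(a)=+1.020e-03  f'(a)=-1.301e-01  a ← 76.514236 − (+1.020e-03/-1.301e-01) = 76.522080
iter 3: u=0.573651  f(a)=+1.603e-07  f'(a)=-1.300e-01  a ← 76.522080 − (+1.603e-07/-1.300e-01) = 76.522081
iter 4: u=0.573651  f(a)=+1.421e-14  f'(a)=-1.300e-01  a ← 76.522081 − (+1.421e-14/-1.300e-01) = 76.522081
converged: |Δa| < 1e-12 after 4 iterations
sag = a·(cosh(S/(2a)) − 1) = 76.522081·(cosh(0.573651) − 1) = 12.939875
T_max/T_min = cosh(S/(2a)) = 1.169100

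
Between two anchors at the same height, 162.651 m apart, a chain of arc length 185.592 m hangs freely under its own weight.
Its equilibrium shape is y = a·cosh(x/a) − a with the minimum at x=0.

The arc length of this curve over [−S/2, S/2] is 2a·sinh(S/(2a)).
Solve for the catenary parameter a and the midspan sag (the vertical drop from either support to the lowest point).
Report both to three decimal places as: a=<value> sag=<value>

a=90.217 sag=39.206

seed: a₀ = √(S³/(24(L−S))) = √(162.651³/(24·22.941)) = 88.404284
iter 1: u=0.919927  f(a)=+9.905e-01  f'(a)=-5.643e-01  a ← 88.404284 − (+9.905e-01/-5.643e-01) = 90.159644
iter 2: u=0.902017  f(a)=+3.027e-02  f'(a)=-5.303e-01  a ← 90.159644 − (+3.027e-02/-5.303e-01) = 90.216730
iter 3: u=0.901446  f(a)=+3.025e-05  f'(a)=-5.292e-01  a ← 90.216730 − (+3.025e-05/-5.292e-01) = 90.216788
iter 4: u=0.901445  f(a)=+3.027e-11  f'(a)=-5.292e-01  a ← 90.216788 − (+3.027e-11/-5.292e-01) = 90.216788
converged: |Δa| < 1e-12 after 4 iterations
sag = a·(cosh(S/(2a)) − 1) = 90.216788·(cosh(0.901445) − 1) = 39.205646
T_max/T_min = cosh(S/(2a)) = 1.434572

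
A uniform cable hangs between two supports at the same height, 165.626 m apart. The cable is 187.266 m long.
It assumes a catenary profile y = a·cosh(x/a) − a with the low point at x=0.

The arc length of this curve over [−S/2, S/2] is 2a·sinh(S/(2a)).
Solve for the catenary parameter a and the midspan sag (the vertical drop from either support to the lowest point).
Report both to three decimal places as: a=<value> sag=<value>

seed: a₀ = √(S³/(24(L−S))) = √(165.626³/(24·21.640)) = 93.531634
iter 1: u=0.885401  f(a)=+8.642e-01  f'(a)=-5.000e-01  a ← 93.531634 − (+8.642e-01/-5.000e-01) = 95.259953
iter 2: u=0.869337  f(a)=+2.454e-02  f'(a)=-4.720e-01  a ← 95.259953 − (+2.454e-02/-4.720e-01) = 95.311936
iter 3: u=0.868863  f(a)=+2.106e-05  f'(a)=-4.712e-01  a ← 95.311936 − (+2.106e-05/-4.712e-01) = 95.311981
iter 4: u=0.868862  f(a)=+1.549e-11  f'(a)=-4.712e-01  a ← 95.311981 − (+1.549e-11/-4.712e-01) = 95.311981
converged: |Δa| < 1e-12 after 4 iterations
sag = a·(cosh(S/(2a)) − 1) = 95.311981·(cosh(0.868862) − 1) = 38.297571
T_max/T_min = cosh(S/(2a)) = 1.401813

a=95.312 sag=38.298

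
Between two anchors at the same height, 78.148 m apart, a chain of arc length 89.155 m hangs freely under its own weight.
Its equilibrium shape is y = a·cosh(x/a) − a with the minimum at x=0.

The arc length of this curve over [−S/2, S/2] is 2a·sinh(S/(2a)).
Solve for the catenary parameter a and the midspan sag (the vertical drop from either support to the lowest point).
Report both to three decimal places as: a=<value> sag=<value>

a=43.375 sag=18.823

seed: a₀ = √(S³/(24(L−S))) = √(78.148³/(24·11.007)) = 42.504675
iter 1: u=0.919287  f(a)=+4.746e-01  f'(a)=-5.630e-01  a ← 42.504675 − (+4.746e-01/-5.630e-01) = 43.347549
iter 2: u=0.901412  f(a)=+1.448e-02  f'(a)=-5.291e-01  a ← 43.347549 − (+1.448e-02/-5.291e-01) = 43.374921
iter 3: u=0.900843  f(a)=+1.443e-05  f'(a)=-5.281e-01  a ← 43.374921 − (+1.443e-05/-5.281e-01) = 43.374948
iter 4: u=0.900843  f(a)=+1.438e-11  f'(a)=-5.281e-01  a ← 43.374948 − (+1.438e-11/-5.281e-01) = 43.374948
converged: |Δa| < 1e-12 after 4 iterations
sag = a·(cosh(S/(2a)) − 1) = 43.374948·(cosh(0.900843) − 1) = 18.822637
T_max/T_min = cosh(S/(2a)) = 1.433952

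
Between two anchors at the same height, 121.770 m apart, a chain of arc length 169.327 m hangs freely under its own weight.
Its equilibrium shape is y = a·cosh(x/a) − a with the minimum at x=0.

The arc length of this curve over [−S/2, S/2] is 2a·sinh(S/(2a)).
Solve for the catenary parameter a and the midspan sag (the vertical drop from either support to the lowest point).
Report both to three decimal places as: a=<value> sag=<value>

a=41.922 sag=52.552

seed: a₀ = √(S³/(24(L−S))) = √(121.770³/(24·47.557)) = 39.773848
iter 1: u=1.530780  f(a)=+5.893e+00  f'(a)=-3.001e+00  a ← 39.773848 − (+5.893e+00/-3.001e+00) = 41.737773
iter 2: u=1.458751  f(a)=+4.646e-01  f'(a)=-2.545e+00  a ← 41.737773 − (+4.646e-01/-2.545e+00) = 41.920358
iter 3: u=1.452397  f(a)=+3.434e-03  f'(a)=-2.507e+00  a ← 41.920358 − (+3.434e-03/-2.507e+00) = 41.921727
iter 4: u=1.452350  f(a)=+1.907e-07  f'(a)=-2.507e+00  a ← 41.921727 − (+1.907e-07/-2.507e+00) = 41.921727
iter 5: u=1.452350  f(a)=+2.842e-14  f'(a)=-2.507e+00  a ← 41.921727 − (+2.842e-14/-2.507e+00) = 41.921727
converged: |Δa| < 1e-12 after 5 iterations
sag = a·(cosh(S/(2a)) − 1) = 41.921727·(cosh(1.452350) − 1) = 52.552287
T_max/T_min = cosh(S/(2a)) = 2.253581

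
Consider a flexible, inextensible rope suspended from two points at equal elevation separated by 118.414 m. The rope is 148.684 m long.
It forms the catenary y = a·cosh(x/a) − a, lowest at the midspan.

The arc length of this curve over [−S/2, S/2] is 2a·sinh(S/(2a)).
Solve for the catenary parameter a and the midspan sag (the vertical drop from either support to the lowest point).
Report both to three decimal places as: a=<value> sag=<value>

a=49.542 sag=39.795

seed: a₀ = √(S³/(24(L−S))) = √(118.414³/(24·30.270)) = 47.807138
iter 1: u=1.238455  f(a)=+2.408e+00  f'(a)=-1.472e+00  a ← 47.807138 − (+2.408e+00/-1.472e+00) = 49.443527
iter 2: u=1.197467  f(a)=+1.292e-01  f'(a)=-1.317e+00  a ← 49.443527 − (+1.292e-01/-1.317e+00) = 49.541561
iter 3: u=1.195098  f(a)=+4.182e-04  f'(a)=-1.309e+00  a ← 49.541561 − (+4.182e-04/-1.309e+00) = 49.541880
iter 4: u=1.195090  f(a)=+4.416e-09  f'(a)=-1.309e+00  a ← 49.541880 − (+4.416e-09/-1.309e+00) = 49.541880
iter 5: u=1.195090  f(a)=-2.842e-14  f'(a)=-1.309e+00  a ← 49.541880 − (-2.842e-14/-1.309e+00) = 49.541880
converged: |Δa| < 1e-12 after 5 iterations
sag = a·(cosh(S/(2a)) − 1) = 49.541880·(cosh(1.195090) − 1) = 39.795295
T_max/T_min = cosh(S/(2a)) = 1.803266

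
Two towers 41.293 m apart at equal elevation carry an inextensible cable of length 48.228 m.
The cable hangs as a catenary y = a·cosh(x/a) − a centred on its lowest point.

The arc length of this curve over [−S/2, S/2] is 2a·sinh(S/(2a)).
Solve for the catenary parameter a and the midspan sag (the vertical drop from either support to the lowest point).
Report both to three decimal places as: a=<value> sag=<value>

seed: a₀ = √(S³/(24(L−S))) = √(41.293³/(24·6.935)) = 20.567703
iter 1: u=1.003831  f(a)=+3.579e-01  f'(a)=-7.448e-01  a ← 20.567703 − (+3.579e-01/-7.448e-01) = 21.048251
iter 2: u=0.980913  f(a)=+1.293e-02  f'(a)=-6.919e-01  a ← 21.048251 − (+1.293e-02/-6.919e-01) = 21.066936
iter 3: u=0.980043  f(a)=+1.827e-05  f'(a)=-6.899e-01  a ← 21.066936 − (+1.827e-05/-6.899e-01) = 21.066963
iter 4: u=0.980042  f(a)=+3.658e-11  f'(a)=-6.899e-01  a ← 21.066963 − (+3.658e-11/-6.899e-01) = 21.066963
iter 5: u=0.980042  f(a)=+7.105e-15  f'(a)=-6.899e-01  a ← 21.066963 − (+7.105e-15/-6.899e-01) = 21.066963
converged: |Δa| < 1e-12 after 5 iterations
sag = a·(cosh(S/(2a)) − 1) = 21.066963·(cosh(0.980042) − 1) = 10.953373
T_max/T_min = cosh(S/(2a)) = 1.519931

a=21.067 sag=10.953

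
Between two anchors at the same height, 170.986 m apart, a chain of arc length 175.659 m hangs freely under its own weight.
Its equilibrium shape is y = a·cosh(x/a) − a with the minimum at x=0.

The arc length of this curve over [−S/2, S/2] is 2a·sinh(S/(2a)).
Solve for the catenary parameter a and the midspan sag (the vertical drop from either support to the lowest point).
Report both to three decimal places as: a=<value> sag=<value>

a=211.984 sag=17.475

seed: a₀ = √(S³/(24(L−S))) = √(170.986³/(24·4.673)) = 211.123860
iter 1: u=0.404942  f(a)=+3.846e-02  f'(a)=-4.500e-02  a ← 211.123860 − (+3.846e-02/-4.500e-02) = 211.978641
iter 2: u=0.403310  f(a)=+2.348e-04  f'(a)=-4.445e-02  a ← 211.978641 − (+2.348e-04/-4.445e-02) = 211.983925
iter 3: u=0.403299  f(a)=+8.875e-09  f'(a)=-4.445e-02  a ← 211.983925 − (+8.875e-09/-4.445e-02) = 211.983925
iter 4: u=0.403299  f(a)=+0.000e+00  f'(a)=-4.445e-02  a ← 211.983925 − (+0.000e+00/-4.445e-02) = 211.983925
converged: |Δa| < 1e-12 after 4 iterations
sag = a·(cosh(S/(2a)) − 1) = 211.983925·(cosh(0.403299) − 1) = 17.474580
T_max/T_min = cosh(S/(2a)) = 1.082434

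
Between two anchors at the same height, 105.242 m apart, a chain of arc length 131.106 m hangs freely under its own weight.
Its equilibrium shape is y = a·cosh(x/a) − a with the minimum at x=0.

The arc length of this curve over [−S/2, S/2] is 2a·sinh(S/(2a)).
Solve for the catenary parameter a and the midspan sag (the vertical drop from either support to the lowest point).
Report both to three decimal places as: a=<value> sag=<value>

seed: a₀ = √(S³/(24(L−S))) = √(105.242³/(24·25.864)) = 43.334139
iter 1: u=1.214308  f(a)=+1.975e+00  f'(a)=-1.379e+00  a ← 43.334139 − (+1.975e+00/-1.379e+00) = 44.766240
iter 2: u=1.175462  f(a)=+1.021e-01  f'(a)=-1.240e+00  a ← 44.766240 − (+1.021e-01/-1.240e+00) = 44.848616
iter 3: u=1.173303  f(a)=+3.061e-04  f'(a)=-1.233e+00  a ← 44.848616 − (+3.061e-04/-1.233e+00) = 44.848865
iter 4: u=1.173296  f(a)=+2.767e-09  f'(a)=-1.233e+00  a ← 44.848865 − (+2.767e-09/-1.233e+00) = 44.848865
iter 5: u=1.173296  f(a)=+2.842e-14  f'(a)=-1.233e+00  a ← 44.848865 − (+2.842e-14/-1.233e+00) = 44.848865
converged: |Δa| < 1e-12 after 5 iterations
sag = a·(cosh(S/(2a)) − 1) = 44.848865·(cosh(1.173296) − 1) = 34.577935
T_max/T_min = cosh(S/(2a)) = 1.770988

a=44.849 sag=34.578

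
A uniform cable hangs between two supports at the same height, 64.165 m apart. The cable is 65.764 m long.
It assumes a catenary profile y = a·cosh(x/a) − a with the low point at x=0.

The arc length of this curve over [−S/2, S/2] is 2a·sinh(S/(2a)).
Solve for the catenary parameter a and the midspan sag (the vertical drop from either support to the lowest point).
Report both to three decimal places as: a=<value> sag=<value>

seed: a₀ = √(S³/(24(L−S))) = √(64.165³/(24·1.599)) = 82.969304
iter 1: u=0.386679  f(a)=+1.200e-02  f'(a)=-3.912e-02  a ← 82.969304 − (+1.200e-02/-3.912e-02) = 83.275941
iter 2: u=0.385255  f(a)=+6.683e-05  f'(a)=-3.869e-02  a ← 83.275941 − (+6.683e-05/-3.869e-02) = 83.277669
iter 3: u=0.385247  f(a)=+2.100e-09  f'(a)=-3.869e-02  a ← 83.277669 − (+2.100e-09/-3.869e-02) = 83.277669
iter 4: u=0.385247  f(a)=+0.000e+00  f'(a)=-3.869e-02  a ← 83.277669 − (+0.000e+00/-3.869e-02) = 83.277669
converged: |Δa| < 1e-12 after 4 iterations
sag = a·(cosh(S/(2a)) − 1) = 83.277669·(cosh(0.385247) − 1) = 6.256660
T_max/T_min = cosh(S/(2a)) = 1.075130

a=83.278 sag=6.257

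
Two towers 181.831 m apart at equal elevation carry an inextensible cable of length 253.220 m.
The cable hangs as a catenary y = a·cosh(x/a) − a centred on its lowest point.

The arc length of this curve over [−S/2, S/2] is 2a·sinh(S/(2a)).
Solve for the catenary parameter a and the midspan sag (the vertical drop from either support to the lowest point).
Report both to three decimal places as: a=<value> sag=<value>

seed: a₀ = √(S³/(24(L−S))) = √(181.831³/(24·71.389)) = 59.235304
iter 1: u=1.534820  f(a)=+8.896e+00  f'(a)=-3.028e+00  a ← 59.235304 − (+8.896e+00/-3.028e+00) = 62.173097
iter 2: u=1.462296  f(a)=+7.046e-01  f'(a)=-2.566e+00  a ← 62.173097 − (+7.046e-01/-2.566e+00) = 62.447723
iter 3: u=1.455866  f(a)=+5.261e-03  f'(a)=-2.528e+00  a ← 62.447723 − (+5.261e-03/-2.528e+00) = 62.449804
iter 4: u=1.455817  f(a)=+2.981e-07  f'(a)=-2.527e+00  a ← 62.449804 − (+2.981e-07/-2.527e+00) = 62.449804
iter 5: u=1.455817  f(a)=+2.842e-14  f'(a)=-2.527e+00  a ← 62.449804 − (+2.842e-14/-2.527e+00) = 62.449804
converged: |Δa| < 1e-12 after 5 iterations
sag = a·(cosh(S/(2a)) − 1) = 62.449804·(cosh(1.455817) − 1) = 78.724096
T_max/T_min = cosh(S/(2a)) = 2.260598

a=62.450 sag=78.724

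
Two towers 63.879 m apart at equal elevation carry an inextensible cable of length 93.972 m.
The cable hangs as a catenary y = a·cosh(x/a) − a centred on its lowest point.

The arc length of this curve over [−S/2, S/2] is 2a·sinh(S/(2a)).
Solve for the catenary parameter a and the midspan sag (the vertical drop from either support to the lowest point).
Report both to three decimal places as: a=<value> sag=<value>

seed: a₀ = √(S³/(24(L−S))) = √(63.879³/(24·30.093)) = 18.997603
iter 1: u=1.681238  f(a)=+4.551e+00  f'(a)=-4.159e+00  a ← 18.997603 − (+4.551e+00/-4.159e+00) = 20.091834
iter 2: u=1.589676  f(a)=+4.228e-01  f'(a)=-3.419e+00  a ← 20.091834 − (+4.228e-01/-3.419e+00) = 20.215495
iter 3: u=1.579951  f(a)=+4.475e-03  f'(a)=-3.347e+00  a ← 20.215495 − (+4.475e-03/-3.347e+00) = 20.216832
iter 4: u=1.579847  f(a)=+5.130e-07  f'(a)=-3.346e+00  a ← 20.216832 − (+5.130e-07/-3.346e+00) = 20.216833
iter 5: u=1.579847  f(a)=+1.421e-14  f'(a)=-3.346e+00  a ← 20.216833 − (+1.421e-14/-3.346e+00) = 20.216833
converged: |Δa| < 1e-12 after 5 iterations
sag = a·(cosh(S/(2a)) − 1) = 20.216833·(cosh(1.579847) − 1) = 30.933969
T_max/T_min = cosh(S/(2a)) = 2.530110

a=20.217 sag=30.934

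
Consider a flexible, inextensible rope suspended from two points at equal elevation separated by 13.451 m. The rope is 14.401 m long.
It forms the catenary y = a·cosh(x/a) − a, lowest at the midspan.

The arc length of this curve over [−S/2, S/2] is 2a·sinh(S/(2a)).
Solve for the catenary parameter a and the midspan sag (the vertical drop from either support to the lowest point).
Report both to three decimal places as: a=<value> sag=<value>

a=10.439 sag=2.242

seed: a₀ = √(S³/(24(L−S))) = √(13.451³/(24·0.950)) = 10.331525
iter 1: u=0.650969  f(a)=+2.033e-02  f'(a)=-1.918e-01  a ← 10.331525 − (+2.033e-02/-1.918e-01) = 10.437528
iter 2: u=0.644358  f(a)=+3.172e-04  f'(a)=-1.859e-01  a ← 10.437528 − (+3.172e-04/-1.859e-01) = 10.439234
iter 3: u=0.644252  f(a)=+7.989e-08  f'(a)=-1.858e-01  a ← 10.439234 − (+7.989e-08/-1.858e-01) = 10.439235
iter 4: u=0.644252  f(a)=+5.329e-15  f'(a)=-1.858e-01  a ← 10.439235 − (+5.329e-15/-1.858e-01) = 10.439235
converged: |Δa| < 1e-12 after 4 iterations
sag = a·(cosh(S/(2a)) − 1) = 10.439235·(cosh(0.644252) − 1) = 2.242438
T_max/T_min = cosh(S/(2a)) = 1.214809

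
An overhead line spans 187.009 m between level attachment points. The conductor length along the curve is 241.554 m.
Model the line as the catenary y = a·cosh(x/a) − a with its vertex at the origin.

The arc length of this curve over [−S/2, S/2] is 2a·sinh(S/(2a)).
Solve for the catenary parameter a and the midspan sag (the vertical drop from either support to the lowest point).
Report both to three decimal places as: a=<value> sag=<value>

seed: a₀ = √(S³/(24(L−S))) = √(187.009³/(24·54.545)) = 70.682299
iter 1: u=1.322884  f(a)=+4.977e+00  f'(a)=-1.831e+00  a ← 70.682299 − (+4.977e+00/-1.831e+00) = 73.400347
iter 2: u=1.273897  f(a)=+3.015e-01  f'(a)=-1.615e+00  a ← 73.400347 − (+3.015e-01/-1.615e+00) = 73.586982
iter 3: u=1.270666  f(a)=+1.264e-03  f'(a)=-1.602e+00  a ← 73.586982 − (+1.264e-03/-1.602e+00) = 73.587771
iter 4: u=1.270653  f(a)=+2.243e-08  f'(a)=-1.602e+00  a ← 73.587771 − (+2.243e-08/-1.602e+00) = 73.587771
iter 5: u=1.270653  f(a)=-2.842e-14  f'(a)=-1.602e+00  a ← 73.587771 − (-2.842e-14/-1.602e+00) = 73.587771
converged: |Δa| < 1e-12 after 5 iterations
sag = a·(cosh(S/(2a)) − 1) = 73.587771·(cosh(1.270653) − 1) = 67.841518
T_max/T_min = cosh(S/(2a)) = 1.921913

a=73.588 sag=67.842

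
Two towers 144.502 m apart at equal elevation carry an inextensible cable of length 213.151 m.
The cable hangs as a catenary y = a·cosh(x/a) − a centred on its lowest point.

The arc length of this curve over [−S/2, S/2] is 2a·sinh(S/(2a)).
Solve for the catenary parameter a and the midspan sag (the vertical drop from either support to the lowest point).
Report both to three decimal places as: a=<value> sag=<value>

a=45.562 sag=70.344

seed: a₀ = √(S³/(24(L−S))) = √(144.502³/(24·68.649)) = 42.794510
iter 1: u=1.688324  f(a)=+1.047e+01  f'(a)=-4.221e+00  a ← 42.794510 − (+1.047e+01/-4.221e+00) = 45.276150
iter 2: u=1.595785  f(a)=+9.803e-01  f'(a)=-3.465e+00  a ← 45.276150 − (+9.803e-01/-3.465e+00) = 45.559074
iter 3: u=1.585875  f(a)=+1.054e-02  f'(a)=-3.391e+00  a ← 45.559074 − (+1.054e-02/-3.391e+00) = 45.562184
iter 4: u=1.585767  f(a)=+1.248e-06  f'(a)=-3.390e+00  a ← 45.562184 − (+1.248e-06/-3.390e+00) = 45.562184
iter 5: u=1.585767  f(a)=+2.842e-14  f'(a)=-3.390e+00  a ← 45.562184 − (+2.842e-14/-3.390e+00) = 45.562184
converged: |Δa| < 1e-12 after 5 iterations
sag = a·(cosh(S/(2a)) − 1) = 45.562184·(cosh(1.585767) − 1) = 70.344027
T_max/T_min = cosh(S/(2a)) = 2.543913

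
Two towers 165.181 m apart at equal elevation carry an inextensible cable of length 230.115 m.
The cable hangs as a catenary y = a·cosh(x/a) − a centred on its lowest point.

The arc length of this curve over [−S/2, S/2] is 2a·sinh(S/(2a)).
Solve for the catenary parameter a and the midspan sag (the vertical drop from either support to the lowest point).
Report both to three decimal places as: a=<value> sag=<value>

a=56.699 sag=71.570

seed: a₀ = √(S³/(24(L−S))) = √(165.181³/(24·64.934)) = 53.777231
iter 1: u=1.535789  f(a)=+8.102e+00  f'(a)=-3.035e+00  a ← 53.777231 − (+8.102e+00/-3.035e+00) = 56.447145
iter 2: u=1.463148  f(a)=+6.425e-01  f'(a)=-2.571e+00  a ← 56.447145 − (+6.425e-01/-2.571e+00) = 56.697058
iter 3: u=1.456698  f(a)=+4.809e-03  f'(a)=-2.532e+00  a ← 56.697058 − (+4.809e-03/-2.532e+00) = 56.698957
iter 4: u=1.456649  f(a)=+2.738e-07  f'(a)=-2.532e+00  a ← 56.698957 − (+2.738e-07/-2.532e+00) = 56.698957
iter 5: u=1.456649  f(a)=+0.000e+00  f'(a)=-2.532e+00  a ← 56.698957 − (+0.000e+00/-2.532e+00) = 56.698957
converged: |Δa| < 1e-12 after 5 iterations
sag = a·(cosh(S/(2a)) − 1) = 56.698957·(cosh(1.456649) − 1) = 71.570291
T_max/T_min = cosh(S/(2a)) = 2.262286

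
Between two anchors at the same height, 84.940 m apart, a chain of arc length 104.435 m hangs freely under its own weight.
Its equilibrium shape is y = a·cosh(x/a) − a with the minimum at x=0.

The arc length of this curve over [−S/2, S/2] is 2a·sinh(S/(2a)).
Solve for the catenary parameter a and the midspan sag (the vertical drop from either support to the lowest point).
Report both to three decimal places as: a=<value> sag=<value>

seed: a₀ = √(S³/(24(L−S))) = √(84.940³/(24·19.495)) = 36.191047
iter 1: u=1.173495  f(a)=+1.387e+00  f'(a)=-1.233e+00  a ← 36.191047 − (+1.387e+00/-1.233e+00) = 37.315926
iter 2: u=1.138120  f(a)=+6.730e-02  f'(a)=-1.116e+00  a ← 37.315926 − (+6.730e-02/-1.116e+00) = 37.376223
iter 3: u=1.136284  f(a)=+1.763e-04  f'(a)=-1.110e+00  a ← 37.376223 − (+1.763e-04/-1.110e+00) = 37.376382
iter 4: u=1.136279  f(a)=+1.217e-09  f'(a)=-1.110e+00  a ← 37.376382 − (+1.217e-09/-1.110e+00) = 37.376382
iter 5: u=1.136279  f(a)=-2.842e-14  f'(a)=-1.110e+00  a ← 37.376382 − (-2.842e-14/-1.110e+00) = 37.376382
converged: |Δa| < 1e-12 after 5 iterations
sag = a·(cosh(S/(2a)) − 1) = 37.376382·(cosh(1.136279) − 1) = 26.839358
T_max/T_min = cosh(S/(2a)) = 1.718083

a=37.376 sag=26.839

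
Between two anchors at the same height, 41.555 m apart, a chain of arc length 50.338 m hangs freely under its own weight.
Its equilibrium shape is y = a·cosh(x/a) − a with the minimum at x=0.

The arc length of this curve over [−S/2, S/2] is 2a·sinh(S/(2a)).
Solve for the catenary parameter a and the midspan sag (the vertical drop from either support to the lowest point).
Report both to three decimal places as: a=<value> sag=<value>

a=19.009 sag=12.532

seed: a₀ = √(S³/(24(L−S))) = √(41.555³/(24·8.783)) = 18.450488
iter 1: u=1.126122  f(a)=+5.740e-01  f'(a)=-1.078e+00  a ← 18.450488 − (+5.740e-01/-1.078e+00) = 18.982782
iter 2: u=1.094545  f(a)=+2.578e-02  f'(a)=-9.835e-01  a ← 18.982782 − (+2.578e-02/-9.835e-01) = 19.008992
iter 3: u=1.093035  f(a)=+5.740e-05  f'(a)=-9.791e-01  a ← 19.008992 − (+5.740e-05/-9.791e-01) = 19.009051
iter 4: u=1.093032  f(a)=+2.860e-10  f'(a)=-9.791e-01  a ← 19.009051 − (+2.860e-10/-9.791e-01) = 19.009051
iter 5: u=1.093032  f(a)=+7.105e-15  f'(a)=-9.791e-01  a ← 19.009051 − (+7.105e-15/-9.791e-01) = 19.009051
converged: |Δa| < 1e-12 after 5 iterations
sag = a·(cosh(S/(2a)) − 1) = 19.009051·(cosh(1.093032) − 1) = 12.531757
T_max/T_min = cosh(S/(2a)) = 1.659252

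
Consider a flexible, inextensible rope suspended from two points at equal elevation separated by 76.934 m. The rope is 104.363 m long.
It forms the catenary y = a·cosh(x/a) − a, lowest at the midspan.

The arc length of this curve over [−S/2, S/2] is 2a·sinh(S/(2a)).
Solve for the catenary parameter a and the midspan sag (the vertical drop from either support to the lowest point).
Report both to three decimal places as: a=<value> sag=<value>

seed: a₀ = √(S³/(24(L−S))) = √(76.934³/(24·27.429)) = 26.300673
iter 1: u=1.462586  f(a)=+3.088e+00  f'(a)=-2.567e+00  a ← 26.300673 − (+3.088e+00/-2.567e+00) = 27.503301
iter 2: u=1.398632  f(a)=+2.244e-01  f'(a)=-2.207e+00  a ← 27.503301 − (+2.244e-01/-2.207e+00) = 27.605001
iter 3: u=1.393479  f(a)=+1.391e-03  f'(a)=-2.179e+00  a ← 27.605001 − (+1.391e-03/-2.179e+00) = 27.605639
iter 4: u=1.393447  f(a)=+5.416e-08  f'(a)=-2.179e+00  a ← 27.605639 − (+5.416e-08/-2.179e+00) = 27.605639
iter 5: u=1.393447  f(a)=+0.000e+00  f'(a)=-2.179e+00  a ← 27.605639 − (+0.000e+00/-2.179e+00) = 27.605639
converged: |Δa| < 1e-12 after 5 iterations
sag = a·(cosh(S/(2a)) − 1) = 27.605639·(cosh(1.393447) − 1) = 31.428082
T_max/T_min = cosh(S/(2a)) = 2.138466

a=27.606 sag=31.428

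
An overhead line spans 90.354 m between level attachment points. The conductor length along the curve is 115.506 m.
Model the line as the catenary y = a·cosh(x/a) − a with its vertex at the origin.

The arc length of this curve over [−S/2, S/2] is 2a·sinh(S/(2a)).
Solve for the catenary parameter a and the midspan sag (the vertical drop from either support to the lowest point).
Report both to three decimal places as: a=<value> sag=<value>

seed: a₀ = √(S³/(24(L−S))) = √(90.354³/(24·25.152)) = 34.956601
iter 1: u=1.292374  f(a)=+2.186e+00  f'(a)=-1.694e+00  a ← 34.956601 − (+2.186e+00/-1.694e+00) = 36.246885
iter 2: u=1.246369  f(a)=+1.269e-01  f'(a)=-1.503e+00  a ← 36.246885 − (+1.269e-01/-1.503e+00) = 36.331305
iter 3: u=1.243473  f(a)=+4.855e-04  f'(a)=-1.491e+00  a ← 36.331305 − (+4.855e-04/-1.491e+00) = 36.331631
iter 4: u=1.243462  f(a)=+7.171e-09  f'(a)=-1.491e+00  a ← 36.331631 − (+7.171e-09/-1.491e+00) = 36.331631
iter 5: u=1.243462  f(a)=+1.421e-14  f'(a)=-1.491e+00  a ← 36.331631 − (+1.421e-14/-1.491e+00) = 36.331631
converged: |Δa| < 1e-12 after 5 iterations
sag = a·(cosh(S/(2a)) − 1) = 36.331631·(cosh(1.243462) − 1) = 31.898835
T_max/T_min = cosh(S/(2a)) = 1.877991

a=36.332 sag=31.899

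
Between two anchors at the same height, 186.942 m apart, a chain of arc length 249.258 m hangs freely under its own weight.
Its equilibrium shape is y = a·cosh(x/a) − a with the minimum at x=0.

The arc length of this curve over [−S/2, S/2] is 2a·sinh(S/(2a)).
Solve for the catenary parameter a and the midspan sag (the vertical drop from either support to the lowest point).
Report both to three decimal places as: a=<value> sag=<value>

seed: a₀ = √(S³/(24(L−S))) = √(186.942³/(24·62.316)) = 66.092917
iter 1: u=1.414236  f(a)=+6.537e+00  f'(a)=-2.291e+00  a ← 66.092917 − (+6.537e+00/-2.291e+00) = 68.946457
iter 2: u=1.355704  f(a)=+4.472e-01  f'(a)=-1.987e+00  a ← 68.946457 − (+4.472e-01/-1.987e+00) = 69.171493
iter 3: u=1.351294  f(a)=+2.433e-03  f'(a)=-1.966e+00  a ← 69.171493 − (+2.433e-03/-1.966e+00) = 69.172731
iter 4: u=1.351269  f(a)=+7.284e-08  f'(a)=-1.965e+00  a ← 69.172731 − (+7.284e-08/-1.965e+00) = 69.172731
iter 5: u=1.351269  f(a)=-2.842e-14  f'(a)=-1.965e+00  a ← 69.172731 − (-2.842e-14/-1.965e+00) = 69.172731
converged: |Δa| < 1e-12 after 5 iterations
sag = a·(cosh(S/(2a)) − 1) = 69.172731·(cosh(1.351269) − 1) = 73.365876
T_max/T_min = cosh(S/(2a)) = 2.060618

a=69.173 sag=73.366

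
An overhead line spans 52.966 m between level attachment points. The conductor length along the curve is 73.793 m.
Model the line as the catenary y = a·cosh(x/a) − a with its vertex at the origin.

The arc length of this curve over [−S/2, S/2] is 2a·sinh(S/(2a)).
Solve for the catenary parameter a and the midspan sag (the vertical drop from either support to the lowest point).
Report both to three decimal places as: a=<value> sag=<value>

seed: a₀ = √(S³/(24(L−S))) = √(52.966³/(24·20.827)) = 17.241569
iter 1: u=1.535997  f(a)=+2.599e+00  f'(a)=-3.036e+00  a ← 17.241569 − (+2.599e+00/-3.036e+00) = 18.097766
iter 2: u=1.463330  f(a)=+2.062e-01  f'(a)=-2.572e+00  a ← 18.097766 − (+2.062e-01/-2.572e+00) = 18.177932
iter 3: u=1.456876  f(a)=+1.544e-03  f'(a)=-2.534e+00  a ← 18.177932 − (+1.544e-03/-2.534e+00) = 18.178541
iter 4: u=1.456828  f(a)=+8.802e-08  f'(a)=-2.533e+00  a ← 18.178541 − (+8.802e-08/-2.533e+00) = 18.178541
iter 5: u=1.456828  f(a)=+0.000e+00  f'(a)=-2.533e+00  a ← 18.178541 − (+0.000e+00/-2.533e+00) = 18.178541
converged: |Δa| < 1e-12 after 5 iterations
sag = a·(cosh(S/(2a)) − 1) = 18.178541·(cosh(1.456828) − 1) = 22.953090
T_max/T_min = cosh(S/(2a)) = 2.262648

a=18.179 sag=22.953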